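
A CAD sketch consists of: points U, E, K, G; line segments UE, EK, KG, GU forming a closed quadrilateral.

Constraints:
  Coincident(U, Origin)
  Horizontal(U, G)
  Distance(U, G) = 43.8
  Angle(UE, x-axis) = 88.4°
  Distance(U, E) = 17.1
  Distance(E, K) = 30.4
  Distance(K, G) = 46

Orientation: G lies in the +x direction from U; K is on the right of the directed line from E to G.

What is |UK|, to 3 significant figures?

13.3

Checks: |EK| = 30.40 ✓; |KG| = 46.00 ✓.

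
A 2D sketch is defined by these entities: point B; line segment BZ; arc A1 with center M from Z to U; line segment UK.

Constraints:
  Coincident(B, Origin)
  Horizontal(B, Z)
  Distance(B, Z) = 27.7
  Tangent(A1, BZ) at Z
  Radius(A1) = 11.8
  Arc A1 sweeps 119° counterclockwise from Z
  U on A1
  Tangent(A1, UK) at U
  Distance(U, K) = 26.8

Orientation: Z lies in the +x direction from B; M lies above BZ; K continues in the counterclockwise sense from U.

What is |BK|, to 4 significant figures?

48.00

On A1, Z sits at bearing -90° from M; a 119° counterclockwise sweep puts U at bearing 29°, so U = M + 11.8·(cos 29°, sin 29°) = (38.02, 17.52). Since A1 is tangent to UK there, MU ⟂ UK, so UK runs along (−sin 29°, cos 29°); with |UK| = 26.8, K = (25.03, 40.96). Then |BK| = |K − B| = 48.00.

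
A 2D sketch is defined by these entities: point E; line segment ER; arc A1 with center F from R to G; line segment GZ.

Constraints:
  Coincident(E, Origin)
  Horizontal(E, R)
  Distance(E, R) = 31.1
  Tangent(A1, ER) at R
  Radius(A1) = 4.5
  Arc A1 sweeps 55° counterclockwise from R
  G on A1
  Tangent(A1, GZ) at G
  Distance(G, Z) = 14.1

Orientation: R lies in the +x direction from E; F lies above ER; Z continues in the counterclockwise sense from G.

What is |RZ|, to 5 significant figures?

17.889

E is at the origin; E and R share the same y with |ER| = 31.1 and R on the +x side, so R = (31.100, 0.0000). The tangent condition forces FR to be normal to ER, so F = R + (0, 4.5) = (31.100, 4.5000). On A1, R sits at bearing -90° from F; a 55° counterclockwise sweep puts G at bearing -35°, so G = F + 4.5·(cos -35°, sin -35°) = (34.786, 1.9189). The tangent condition forces FG to be normal to GZ, so GZ runs along (−sin -35°, cos -35°); with |GZ| = 14.1, Z = (42.874, 13.469). Then |RZ| = |Z − R| = 17.889.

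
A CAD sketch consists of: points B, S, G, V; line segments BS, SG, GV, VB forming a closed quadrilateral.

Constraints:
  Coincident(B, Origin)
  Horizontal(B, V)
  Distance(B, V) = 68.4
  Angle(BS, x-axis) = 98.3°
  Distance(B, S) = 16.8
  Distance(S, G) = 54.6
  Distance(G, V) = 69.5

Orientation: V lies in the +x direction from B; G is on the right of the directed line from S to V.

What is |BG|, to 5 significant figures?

37.864

Checks: |SG| = 54.60 ✓; |GV| = 69.50 ✓.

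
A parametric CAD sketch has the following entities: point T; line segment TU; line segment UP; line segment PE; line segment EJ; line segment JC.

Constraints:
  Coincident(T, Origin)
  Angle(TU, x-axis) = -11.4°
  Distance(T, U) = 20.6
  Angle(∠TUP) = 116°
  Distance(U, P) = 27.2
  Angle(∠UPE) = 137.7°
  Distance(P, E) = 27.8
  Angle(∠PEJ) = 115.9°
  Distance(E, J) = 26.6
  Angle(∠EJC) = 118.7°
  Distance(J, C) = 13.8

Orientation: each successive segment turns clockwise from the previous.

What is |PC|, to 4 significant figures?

47.17

T is at the origin; TU runs at -11.4° with length 20.6, so U = (20.19, -4.072). ∠TUP = 116.0° gives UP at -75.40° from the x-axis; with |UP| = 27.2, P = (27.05, -30.39). ∠UPE = 137.7° gives PE at -117.7° from the x-axis; with |PE| = 27.8, E = (14.13, -55.01). ∠PEJ = 115.9° gives EJ at 178.2° from the x-axis; with |EJ| = 26.6, J = (-12.46, -54.17). ∠EJC = 118.7° gives JC at 116.9° from the x-axis; with |JC| = 13.8, C = (-18.70, -41.87). Then |PC| = |C − P| = 47.17.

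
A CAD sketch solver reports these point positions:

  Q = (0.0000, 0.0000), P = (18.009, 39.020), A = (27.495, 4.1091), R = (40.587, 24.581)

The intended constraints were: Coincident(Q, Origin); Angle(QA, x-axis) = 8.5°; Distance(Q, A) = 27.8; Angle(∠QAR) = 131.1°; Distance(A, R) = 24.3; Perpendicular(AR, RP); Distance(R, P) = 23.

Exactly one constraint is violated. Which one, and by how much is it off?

Distance(R, P) = 23 — off by 3.80.

Q = (0.00, 0.00) ✓; QA at 8.500° ✓; |QA| = 27.80 ✓; ∠QAR = 131.1° ✓; |AR| = 24.30 ✓; ∠(AR, RP) = 90.00° ✓; |RP| = 26.80 ✗.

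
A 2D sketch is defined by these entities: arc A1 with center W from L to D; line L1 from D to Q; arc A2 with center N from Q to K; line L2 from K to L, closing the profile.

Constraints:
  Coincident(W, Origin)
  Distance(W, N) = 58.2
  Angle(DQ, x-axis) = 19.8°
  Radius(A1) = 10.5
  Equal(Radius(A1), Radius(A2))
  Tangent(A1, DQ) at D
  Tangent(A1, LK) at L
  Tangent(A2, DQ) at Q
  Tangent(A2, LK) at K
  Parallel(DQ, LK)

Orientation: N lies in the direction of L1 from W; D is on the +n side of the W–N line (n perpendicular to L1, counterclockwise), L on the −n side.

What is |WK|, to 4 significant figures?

59.14

Tangency of A1 to both parallel lines with radius 10.5 puts D and L at W ± 10.5·n: D = (-3.557, 9.879), L = (3.557, -9.879). Equal radii place Q and K the same way about N: Q = N + 10.5·n = (51.20, 29.59), K = N − 10.5·n = (58.32, 9.835). Then |WK| = |K − W| = 59.14.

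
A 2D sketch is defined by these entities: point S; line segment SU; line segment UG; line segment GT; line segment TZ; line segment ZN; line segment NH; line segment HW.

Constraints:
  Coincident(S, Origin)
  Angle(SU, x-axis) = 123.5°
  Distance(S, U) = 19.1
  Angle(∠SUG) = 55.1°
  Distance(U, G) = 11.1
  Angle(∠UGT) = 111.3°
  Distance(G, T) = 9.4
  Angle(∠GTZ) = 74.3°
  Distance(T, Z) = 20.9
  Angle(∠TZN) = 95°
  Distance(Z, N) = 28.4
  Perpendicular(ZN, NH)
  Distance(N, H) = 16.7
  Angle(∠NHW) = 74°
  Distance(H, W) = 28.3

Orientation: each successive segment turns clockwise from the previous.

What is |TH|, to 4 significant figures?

30.50

∠TZN = 95.0° gives ZN at 99.20° from the x-axis; with |ZN| = 28.4, N = (-21.63, 33.32). ZN is perpendicular to NH, so NH runs at 9.200°; with |NH| = 16.7, H = (-5.145, 35.99). Then |TH| = |H − T| = 30.50.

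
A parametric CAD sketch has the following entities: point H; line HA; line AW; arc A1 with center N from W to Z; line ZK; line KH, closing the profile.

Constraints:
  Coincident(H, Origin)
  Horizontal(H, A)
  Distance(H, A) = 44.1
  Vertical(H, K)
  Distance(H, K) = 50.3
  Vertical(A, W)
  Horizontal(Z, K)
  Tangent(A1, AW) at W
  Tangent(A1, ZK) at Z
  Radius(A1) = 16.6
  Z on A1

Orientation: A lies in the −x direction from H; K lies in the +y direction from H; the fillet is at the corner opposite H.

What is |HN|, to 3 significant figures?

43.5

H is at the origin; H and A share the same y with |HA| = 44.1 and A on the −x side, so A = (-44.1, 0.00). HK is vertical with |HK| = 50.3 and K on the +y side, so K = (0.00, 50.3). The virtual corner opposite H is at (-44.1, 50.3). Since A1 is tangent to AW there, NW ⟂ AW and since A1 is tangent to ZK there, NZ ⟂ ZK, with radius 16.6, so the center N sits 16.6 in from both sides at N = (-27.5, 33.7). Then |HN| = |N − H| = 43.5.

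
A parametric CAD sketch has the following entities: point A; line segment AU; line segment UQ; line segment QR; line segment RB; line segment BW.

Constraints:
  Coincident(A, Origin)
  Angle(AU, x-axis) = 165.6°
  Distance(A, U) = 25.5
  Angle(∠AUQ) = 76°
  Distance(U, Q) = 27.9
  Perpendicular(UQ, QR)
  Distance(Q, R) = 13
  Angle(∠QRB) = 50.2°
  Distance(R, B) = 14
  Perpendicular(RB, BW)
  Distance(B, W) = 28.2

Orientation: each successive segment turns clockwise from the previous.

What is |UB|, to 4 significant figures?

17.61

UQ ⟂ QR, so QR runs at -28.40°; with |QR| = 13.0, R = (0.006476, 24.70). ∠QRB = 50.2° gives RB at -158.2° from the x-axis; with |RB| = 14.0, B = (-12.99, 19.50). Then |UB| = |B − U| = 17.61.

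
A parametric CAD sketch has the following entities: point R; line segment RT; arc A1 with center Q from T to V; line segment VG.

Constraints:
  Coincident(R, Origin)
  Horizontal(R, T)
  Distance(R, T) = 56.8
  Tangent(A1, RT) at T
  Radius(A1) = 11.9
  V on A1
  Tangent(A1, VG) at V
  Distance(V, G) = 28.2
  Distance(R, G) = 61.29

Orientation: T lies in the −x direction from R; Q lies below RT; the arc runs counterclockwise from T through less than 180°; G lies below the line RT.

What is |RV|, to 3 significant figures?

68.4

Checks: |QV| = 11.90 ✓; ∠(QV, VG) = 90.00° ✓; |VG| = 28.20 ✓; |RG| = 61.29 ✓.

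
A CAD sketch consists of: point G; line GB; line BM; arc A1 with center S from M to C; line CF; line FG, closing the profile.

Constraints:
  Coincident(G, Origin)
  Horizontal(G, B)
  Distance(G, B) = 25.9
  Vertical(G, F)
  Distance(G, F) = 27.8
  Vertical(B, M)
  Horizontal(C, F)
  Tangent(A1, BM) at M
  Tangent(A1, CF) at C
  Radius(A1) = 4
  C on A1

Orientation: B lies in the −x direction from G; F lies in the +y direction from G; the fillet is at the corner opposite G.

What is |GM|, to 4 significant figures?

35.17

The virtual corner opposite G is at (-25.90, 27.80). The tangent condition forces SM to be normal to BM and tangency of A1 to CF means the radius SC is perpendicular to CF, with radius 4.0, so the center S sits 4.0 in from both sides at S = (-21.90, 23.80). That places the tangent points at M = (-25.90, 23.80) on BM and C = (-21.90, 27.80) on CF. Then |GM| = |M − G| = 35.17.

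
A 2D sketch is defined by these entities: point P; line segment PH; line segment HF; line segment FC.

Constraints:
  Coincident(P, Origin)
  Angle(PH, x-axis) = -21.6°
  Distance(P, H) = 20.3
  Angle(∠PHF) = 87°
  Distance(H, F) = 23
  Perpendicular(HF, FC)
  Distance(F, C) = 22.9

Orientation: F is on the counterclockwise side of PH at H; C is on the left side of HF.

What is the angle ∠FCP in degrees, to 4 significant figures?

83.17°

P is at the origin; PH runs at -21.6° with length 20.3, so H = 20.3·(cos -21.6°, sin -21.6°) = (18.87, -7.473). ∠PHF = 87.0°, so HF runs at -21.6° + (180° − 87.0°) = 71.40° from the x-axis; with |HF| = 23.0, F = H + 23.0·(cos 71.40°, sin 71.40°) = (26.21, 14.33). The perpendicularity gives FC at right angles to HF; with |FC| = 22.9 on the left of HF, C = F + 22.9·(-0.9478, 0.3190) = (4.507, 21.63). Then cos ∠FCP = CF·CP / (|CF||CP|), giving 83.17°.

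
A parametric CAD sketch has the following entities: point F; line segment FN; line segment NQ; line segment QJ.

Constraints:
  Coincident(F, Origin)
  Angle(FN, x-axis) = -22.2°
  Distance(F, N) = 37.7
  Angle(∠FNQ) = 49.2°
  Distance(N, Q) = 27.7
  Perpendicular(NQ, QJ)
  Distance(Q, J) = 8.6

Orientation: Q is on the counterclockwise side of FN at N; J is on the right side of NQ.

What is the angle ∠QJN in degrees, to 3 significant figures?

72.8°

F is at the origin; FN runs at -22.2° with length 37.7, so N = 37.7·(cos -22.2°, sin -22.2°) = (34.9, -14.2). ∠FNQ = 49.2°, so NQ runs at -22.2° + (180° − 49.2°) = 109° from the x-axis; with |NQ| = 27.7, Q = N + 27.7·(cos 109°, sin 109°) = (26.1, 12.0). NQ ⟂ QJ; with |QJ| = 8.6 on the right of NQ, J = Q + 8.6·(0.948, 0.319) = (34.2, 14.8). Then cos ∠QJN = JQ·JN / (|JQ||JN|), giving 72.8°.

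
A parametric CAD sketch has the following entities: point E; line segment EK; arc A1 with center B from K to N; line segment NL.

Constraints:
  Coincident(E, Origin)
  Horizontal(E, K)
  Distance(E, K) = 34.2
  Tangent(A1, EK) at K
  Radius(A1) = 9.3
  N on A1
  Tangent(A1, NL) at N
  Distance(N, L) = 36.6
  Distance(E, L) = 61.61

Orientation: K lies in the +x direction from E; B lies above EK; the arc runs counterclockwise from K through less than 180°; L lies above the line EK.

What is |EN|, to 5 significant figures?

44.622

Checks: |BN| = 9.300 ✓; ∠(BN, NL) = 90.00° ✓; |NL| = 36.60 ✓; |EL| = 61.61 ✓.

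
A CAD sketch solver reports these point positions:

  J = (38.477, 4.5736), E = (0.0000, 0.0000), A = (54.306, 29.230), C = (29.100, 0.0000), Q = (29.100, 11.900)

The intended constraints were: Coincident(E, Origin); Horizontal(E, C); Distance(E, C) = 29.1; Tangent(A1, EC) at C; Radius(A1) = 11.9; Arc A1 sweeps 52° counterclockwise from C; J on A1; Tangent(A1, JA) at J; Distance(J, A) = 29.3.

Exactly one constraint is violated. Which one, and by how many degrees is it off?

Tangent(A1, JA) at J — off by 5.30°.

E = (0.00, 0.00) ✓; E.y = 0.00, C.y = 0.00 ✓; |EC| = 29.10 ✓; ∠(QC, CE) = 90.00° ✓; |QC| = 11.90 ✓; bearing(Q→J) − bearing(Q→C) = 52.00° ✓; |QJ| = 11.90 ✓; ∠(QJ, JA) = 84.70° ✗; |JA| = 29.30 ✓.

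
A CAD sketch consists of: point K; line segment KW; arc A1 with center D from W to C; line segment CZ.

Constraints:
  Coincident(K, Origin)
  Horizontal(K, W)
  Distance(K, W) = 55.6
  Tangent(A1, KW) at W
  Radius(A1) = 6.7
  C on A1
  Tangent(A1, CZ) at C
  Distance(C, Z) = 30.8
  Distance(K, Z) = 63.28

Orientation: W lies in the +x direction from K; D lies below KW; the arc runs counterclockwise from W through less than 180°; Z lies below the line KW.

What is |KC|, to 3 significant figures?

49.4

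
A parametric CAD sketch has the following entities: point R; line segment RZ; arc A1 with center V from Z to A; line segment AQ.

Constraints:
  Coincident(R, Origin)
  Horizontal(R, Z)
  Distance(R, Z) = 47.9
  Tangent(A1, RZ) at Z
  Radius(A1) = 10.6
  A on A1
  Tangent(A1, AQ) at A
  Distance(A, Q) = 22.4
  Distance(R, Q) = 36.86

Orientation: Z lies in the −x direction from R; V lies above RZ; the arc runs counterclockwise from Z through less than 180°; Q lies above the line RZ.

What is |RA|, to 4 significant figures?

39.10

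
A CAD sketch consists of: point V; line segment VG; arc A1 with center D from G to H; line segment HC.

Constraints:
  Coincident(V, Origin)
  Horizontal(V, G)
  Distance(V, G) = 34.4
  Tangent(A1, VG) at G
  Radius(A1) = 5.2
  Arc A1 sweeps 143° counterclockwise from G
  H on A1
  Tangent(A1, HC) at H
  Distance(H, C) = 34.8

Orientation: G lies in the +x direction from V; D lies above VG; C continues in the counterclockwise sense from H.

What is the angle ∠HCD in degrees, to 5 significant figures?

8.4986°

V is at the origin; VG is horizontal with |VG| = 34.4 and G on the +x side, so G = (34.400, 0.0000). Tangency of A1 to VG means the radius DG is perpendicular to VG, so D = G + (0, 5.2) = (34.400, 5.2000). On A1, G sits at bearing -90° from D; a 143° counterclockwise sweep puts H at bearing 53°, so H = D + 5.2·(cos 53°, sin 53°) = (37.529, 9.3529). A1 meets HC tangentially, so DH is at right angles to HC, so HC runs along (−sin 53°, cos 53°); with |HC| = 34.8, C = (9.7369, 30.296). Then cos ∠HCD = CH·CD / (|CH||CD|), giving 8.4986°.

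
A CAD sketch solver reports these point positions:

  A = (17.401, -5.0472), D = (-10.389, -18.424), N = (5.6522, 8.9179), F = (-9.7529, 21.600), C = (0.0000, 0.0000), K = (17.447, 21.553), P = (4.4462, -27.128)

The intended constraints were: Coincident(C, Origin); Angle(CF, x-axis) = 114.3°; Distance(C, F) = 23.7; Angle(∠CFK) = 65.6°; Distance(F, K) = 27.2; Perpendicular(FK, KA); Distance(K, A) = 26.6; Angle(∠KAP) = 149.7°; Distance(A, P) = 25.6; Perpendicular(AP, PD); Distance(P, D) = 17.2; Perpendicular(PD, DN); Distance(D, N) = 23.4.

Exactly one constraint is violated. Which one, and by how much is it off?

Distance(D, N) = 23.4 — off by 8.30.

C = (0.00, 0.00) ✓; CF at 114.3° ✓; |CF| = 23.70 ✓; ∠CFK = 65.60° ✓; |FK| = 27.20 ✓; ∠(FK, KA) = 90.00° ✓; |KA| = 26.60 ✓; ∠KAP = 149.7° ✓; |AP| = 25.60 ✓; ∠(AP, PD) = 90.00° ✓; |PD| = 17.20 ✓; ∠(PD, DN) = 90.00° ✓; |DN| = 31.70 ✗.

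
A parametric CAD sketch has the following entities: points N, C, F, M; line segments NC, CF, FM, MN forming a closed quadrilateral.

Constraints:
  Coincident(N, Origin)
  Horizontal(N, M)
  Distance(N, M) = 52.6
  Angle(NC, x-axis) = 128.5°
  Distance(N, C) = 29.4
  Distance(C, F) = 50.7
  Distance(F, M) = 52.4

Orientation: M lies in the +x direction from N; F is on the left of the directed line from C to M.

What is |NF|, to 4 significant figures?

53.12

Checks: |CF| = 50.70 ✓; |FM| = 52.40 ✓.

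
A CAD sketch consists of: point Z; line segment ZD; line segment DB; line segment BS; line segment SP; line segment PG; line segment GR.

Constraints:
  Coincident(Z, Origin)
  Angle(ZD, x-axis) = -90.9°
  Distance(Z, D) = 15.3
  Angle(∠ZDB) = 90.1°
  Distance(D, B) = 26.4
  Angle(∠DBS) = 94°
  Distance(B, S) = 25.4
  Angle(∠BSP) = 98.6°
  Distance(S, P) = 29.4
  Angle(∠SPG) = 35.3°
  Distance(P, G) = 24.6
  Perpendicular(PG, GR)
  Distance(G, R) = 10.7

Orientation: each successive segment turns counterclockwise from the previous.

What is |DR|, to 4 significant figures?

31.61

Z is at the origin; ZD runs at -90.9° with length 15.3, so D = (-0.2403, -15.30). ∠ZDB = 90.1° gives DB at -1.000° from the x-axis; with |DB| = 26.4, B = (26.16, -15.76). ∠DBS = 94.0° gives BS at 85.00° from the x-axis; with |BS| = 25.4, S = (28.37, 9.544). ∠BSP = 98.6° gives SP at 166.4° from the x-axis; with |SP| = 29.4, P = (-0.2062, 16.46). ∠SPG = 35.3° gives PG at -48.90° from the x-axis; with |PG| = 24.6, G = (15.97, -2.080). PG ⟂ GR, so GR runs at 41.10°; with |GR| = 10.7, R = (24.03, 4.954). Then |DR| = |R − D| = 31.61.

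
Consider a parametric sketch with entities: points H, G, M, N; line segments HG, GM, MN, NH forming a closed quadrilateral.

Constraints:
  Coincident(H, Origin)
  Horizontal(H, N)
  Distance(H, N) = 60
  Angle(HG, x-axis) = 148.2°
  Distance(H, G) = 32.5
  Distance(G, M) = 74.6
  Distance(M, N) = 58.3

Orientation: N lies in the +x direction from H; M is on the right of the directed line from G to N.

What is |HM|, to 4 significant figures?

45.35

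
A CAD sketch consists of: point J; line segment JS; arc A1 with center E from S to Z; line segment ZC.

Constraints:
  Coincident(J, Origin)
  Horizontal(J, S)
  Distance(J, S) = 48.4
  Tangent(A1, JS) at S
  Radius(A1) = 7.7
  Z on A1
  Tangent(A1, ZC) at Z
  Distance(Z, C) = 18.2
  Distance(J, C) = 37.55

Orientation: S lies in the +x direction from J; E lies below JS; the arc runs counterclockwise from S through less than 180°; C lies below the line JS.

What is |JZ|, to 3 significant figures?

42.0

J is at the origin; JS is horizontal with |JS| = 48.4 and S on the +x side, so S = (48.4, 0.00). Tangency of A1 to JS means the radius ES is perpendicular to JS, so E = S + (0, -7.7) = (48.4, -7.70). Since EZ ⟂ ZC (tangency), |EC| = √(7.7² + 18.2²) = 19.8 regardless of where Z sits on A1. So C lies on both circle(J, 37.55) and circle(E, 19.8); the below-JS intersection is C = (32.3, -19.2). Z is the foot of the tangent from C: Z = (41.8, -3.66).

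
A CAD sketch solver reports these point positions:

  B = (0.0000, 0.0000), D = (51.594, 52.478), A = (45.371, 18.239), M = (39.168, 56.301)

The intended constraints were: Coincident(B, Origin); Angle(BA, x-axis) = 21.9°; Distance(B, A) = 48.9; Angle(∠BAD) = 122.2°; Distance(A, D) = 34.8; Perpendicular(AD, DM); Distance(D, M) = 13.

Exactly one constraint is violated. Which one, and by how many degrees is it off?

Perpendicular(AD, DM) — off by 6.80°.

B = (0.00, 0.00) ✓; BA at 21.90° ✓; |BA| = 48.90 ✓; ∠BAD = 122.2° ✓; |AD| = 34.80 ✓; ∠(AD, DM) = 83.20° ✗; |DM| = 13.00 ✓.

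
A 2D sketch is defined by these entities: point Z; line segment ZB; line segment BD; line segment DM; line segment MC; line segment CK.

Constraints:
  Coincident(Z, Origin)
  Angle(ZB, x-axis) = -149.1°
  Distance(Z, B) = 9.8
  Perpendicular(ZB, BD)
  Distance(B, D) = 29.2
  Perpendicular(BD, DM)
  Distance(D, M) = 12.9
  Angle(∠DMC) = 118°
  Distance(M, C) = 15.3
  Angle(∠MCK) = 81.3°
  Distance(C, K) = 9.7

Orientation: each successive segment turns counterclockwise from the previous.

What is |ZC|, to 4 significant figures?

18.76

Z is at the origin; ZB runs at -149.1° with length 9.8, so B = (-8.409, -5.033). ZB ⟂ BD, so BD runs at -59.10°; with |BD| = 29.2, D = (6.586, -30.09). The perpendicularity gives DM at right angles to BD, so DM runs at 30.90°; with |DM| = 12.9, M = (17.66, -23.46). ∠DMC = 118.0° gives MC at 92.90° from the x-axis; with |MC| = 15.3, C = (16.88, -8.183). Then |ZC| = |C − Z| = 18.76.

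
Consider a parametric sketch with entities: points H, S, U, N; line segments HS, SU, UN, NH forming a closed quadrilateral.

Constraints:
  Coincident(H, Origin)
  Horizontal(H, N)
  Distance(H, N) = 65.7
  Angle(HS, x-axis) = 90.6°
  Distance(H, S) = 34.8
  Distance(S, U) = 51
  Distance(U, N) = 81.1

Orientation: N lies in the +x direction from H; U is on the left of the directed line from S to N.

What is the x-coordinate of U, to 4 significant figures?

32.35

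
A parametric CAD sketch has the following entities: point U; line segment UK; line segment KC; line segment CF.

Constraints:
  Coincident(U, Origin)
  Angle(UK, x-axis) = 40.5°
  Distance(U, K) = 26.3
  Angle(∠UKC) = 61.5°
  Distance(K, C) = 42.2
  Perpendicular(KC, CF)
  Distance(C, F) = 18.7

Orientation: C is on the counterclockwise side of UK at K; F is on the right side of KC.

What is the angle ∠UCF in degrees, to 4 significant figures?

127.9°

U is at the origin; UK runs at 40.5° with length 26.3, so K = 26.3·(cos 40.5°, sin 40.5°) = (20.00, 17.08). ∠UKC = 61.5°, so KC runs at 40.5° + (180° − 61.5°) = 159.0° from the x-axis; with |KC| = 42.2, C = K + 42.2·(cos 159.0°, sin 159.0°) = (-19.40, 32.20). KC is perpendicular to CF; with |CF| = 18.7 on the right of KC, F = C + 18.7·(0.3584, 0.9336) = (-12.70, 49.66). Then cos ∠UCF = CU·CF / (|CU||CF|), giving 127.9°.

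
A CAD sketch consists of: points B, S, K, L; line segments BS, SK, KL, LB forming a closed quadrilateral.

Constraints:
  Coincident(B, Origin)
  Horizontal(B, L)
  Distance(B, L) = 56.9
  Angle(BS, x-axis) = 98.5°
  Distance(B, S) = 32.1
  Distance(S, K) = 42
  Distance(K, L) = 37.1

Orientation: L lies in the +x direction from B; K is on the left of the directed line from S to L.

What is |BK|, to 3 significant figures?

48.8

B is at the origin; BL is horizontal with |BL| = 56.9 and L in +x, so L = (56.9, 0). BS runs at 98.5° with |BS| = 32.1, so S = (-4.74, 31.7). K is determined by |SK| = 42.0 and |KL| = 37.1 together: it lies at the intersection of circle(S, 42.0) and circle(L, 37.1). With |SL| = 69.3, the foot of the radical line on SL is 37.5 from S and the perpendicular offset is √(42.0² − 37.5²) = 19.0. Taking the left-of-SL solution: K = (37.3, 31.5).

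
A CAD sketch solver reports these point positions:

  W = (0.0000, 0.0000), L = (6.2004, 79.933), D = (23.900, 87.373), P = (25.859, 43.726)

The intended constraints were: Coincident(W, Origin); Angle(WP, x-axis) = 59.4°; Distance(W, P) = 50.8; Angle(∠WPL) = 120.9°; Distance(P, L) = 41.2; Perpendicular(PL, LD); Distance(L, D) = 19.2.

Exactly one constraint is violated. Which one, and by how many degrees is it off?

Perpendicular(PL, LD) — off by 5.70°.

W = (0.00, 0.00) ✓; WP at 59.40° ✓; |WP| = 50.80 ✓; ∠WPL = 120.9° ✓; |PL| = 41.20 ✓; ∠(PL, LD) = 95.70° ✗; |LD| = 19.20 ✓.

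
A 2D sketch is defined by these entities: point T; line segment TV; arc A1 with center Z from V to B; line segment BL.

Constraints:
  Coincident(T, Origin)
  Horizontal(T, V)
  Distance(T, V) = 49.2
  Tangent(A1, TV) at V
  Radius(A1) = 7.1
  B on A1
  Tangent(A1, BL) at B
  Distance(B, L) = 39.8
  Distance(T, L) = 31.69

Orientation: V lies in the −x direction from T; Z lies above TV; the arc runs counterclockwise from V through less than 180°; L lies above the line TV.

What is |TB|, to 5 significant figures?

44.539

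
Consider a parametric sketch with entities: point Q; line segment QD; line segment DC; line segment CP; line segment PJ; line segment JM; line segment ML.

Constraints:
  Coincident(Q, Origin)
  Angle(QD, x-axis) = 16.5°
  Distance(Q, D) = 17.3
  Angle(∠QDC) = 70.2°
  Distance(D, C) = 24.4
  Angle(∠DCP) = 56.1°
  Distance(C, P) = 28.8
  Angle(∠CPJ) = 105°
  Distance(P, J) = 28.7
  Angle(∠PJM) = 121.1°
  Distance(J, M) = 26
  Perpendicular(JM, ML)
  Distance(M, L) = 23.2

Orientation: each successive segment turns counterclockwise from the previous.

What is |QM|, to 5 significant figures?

40.542

Q is at the origin; QD runs at 16.5° with length 17.3, so D = (16.588, 4.9135). ∠QDC = 70.2° gives DC at 126.30° from the x-axis; with |DC| = 24.4, C = (2.1425, 24.578). ∠DCP = 56.1° gives CP at -109.80° from the x-axis; with |CP| = 28.8, P = (-7.6132, -2.5193). ∠CPJ = 105.0° gives PJ at -34.800° from the x-axis; with |PJ| = 28.7, J = (15.954, -18.899). ∠PJM = 121.1° gives JM at 24.100° from the x-axis; with |JM| = 26.0, M = (39.687, -8.2821). Then |QM| = |M − Q| = 40.542.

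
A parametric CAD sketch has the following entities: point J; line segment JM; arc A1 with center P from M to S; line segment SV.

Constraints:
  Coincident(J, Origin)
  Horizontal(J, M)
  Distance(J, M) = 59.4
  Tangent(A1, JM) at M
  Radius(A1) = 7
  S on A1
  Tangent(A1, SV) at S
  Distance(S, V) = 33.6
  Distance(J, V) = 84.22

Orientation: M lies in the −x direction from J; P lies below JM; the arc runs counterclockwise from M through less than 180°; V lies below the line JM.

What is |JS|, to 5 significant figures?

66.314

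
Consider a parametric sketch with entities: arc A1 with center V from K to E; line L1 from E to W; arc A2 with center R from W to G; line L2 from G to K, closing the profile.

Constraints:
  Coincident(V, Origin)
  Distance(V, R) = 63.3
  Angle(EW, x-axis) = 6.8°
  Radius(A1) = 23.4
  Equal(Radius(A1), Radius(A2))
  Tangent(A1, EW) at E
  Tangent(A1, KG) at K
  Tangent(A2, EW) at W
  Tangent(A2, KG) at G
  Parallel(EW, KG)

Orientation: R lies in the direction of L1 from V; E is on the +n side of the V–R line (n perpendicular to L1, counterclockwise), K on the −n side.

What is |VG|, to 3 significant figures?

67.5

The slot axis is L1's direction at 6.8°, so u = (cos 6.8°, sin 6.8°) = (0.993, 0.118) and n = (−sin 6.8°, cos 6.8°) = (-0.118, 0.993). V is at the origin and R lies 63.3 along u from V, so R = 63.3·u = (62.9, 7.49). Tangency of A1 to both parallel lines with radius 23.4 puts E and K at V ± 23.4·n: E = (-2.77, 23.2), K = (2.77, -23.2). Equal radii place W and G the same way about R: W = R + 23.4·n = (60.1, 30.7), G = R − 23.4·n = (65.6, -15.7). Then |VG| = |G − V| = 67.5.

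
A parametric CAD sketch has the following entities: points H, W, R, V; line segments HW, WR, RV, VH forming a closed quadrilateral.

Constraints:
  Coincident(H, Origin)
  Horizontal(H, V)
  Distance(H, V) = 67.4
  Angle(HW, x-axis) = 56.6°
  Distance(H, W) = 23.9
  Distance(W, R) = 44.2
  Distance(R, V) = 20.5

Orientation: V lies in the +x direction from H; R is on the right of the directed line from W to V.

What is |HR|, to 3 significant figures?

48.7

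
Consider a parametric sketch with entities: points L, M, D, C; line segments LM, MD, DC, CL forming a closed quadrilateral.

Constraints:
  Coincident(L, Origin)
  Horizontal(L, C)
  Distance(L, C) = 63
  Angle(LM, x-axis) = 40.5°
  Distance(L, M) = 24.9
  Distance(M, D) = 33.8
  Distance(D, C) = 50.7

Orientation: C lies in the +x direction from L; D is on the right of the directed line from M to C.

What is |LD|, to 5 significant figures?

23.265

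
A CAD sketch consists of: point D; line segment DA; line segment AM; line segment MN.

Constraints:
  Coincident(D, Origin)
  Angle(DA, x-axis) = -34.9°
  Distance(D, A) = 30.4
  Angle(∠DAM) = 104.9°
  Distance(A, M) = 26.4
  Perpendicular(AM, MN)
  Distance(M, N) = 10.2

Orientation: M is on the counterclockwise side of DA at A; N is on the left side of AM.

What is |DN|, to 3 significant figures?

39.2

∠DAM = 104.9°, so AM runs at -34.9° + (180° − 104.9°) = 40.2° from the x-axis; with |AM| = 26.4, M = A + 26.4·(cos 40.2°, sin 40.2°) = (45.1, -0.353). AM ⟂ MN; with |MN| = 10.2 on the left of AM, N = M + 10.2·(-0.645, 0.764) = (38.5, 7.44). Then |DN| = |N − D| = 39.2.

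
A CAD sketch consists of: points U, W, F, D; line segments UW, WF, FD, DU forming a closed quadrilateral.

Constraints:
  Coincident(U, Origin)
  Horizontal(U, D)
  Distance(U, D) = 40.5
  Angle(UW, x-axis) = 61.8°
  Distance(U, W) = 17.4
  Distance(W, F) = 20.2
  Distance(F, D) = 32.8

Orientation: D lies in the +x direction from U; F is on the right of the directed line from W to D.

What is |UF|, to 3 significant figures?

9.42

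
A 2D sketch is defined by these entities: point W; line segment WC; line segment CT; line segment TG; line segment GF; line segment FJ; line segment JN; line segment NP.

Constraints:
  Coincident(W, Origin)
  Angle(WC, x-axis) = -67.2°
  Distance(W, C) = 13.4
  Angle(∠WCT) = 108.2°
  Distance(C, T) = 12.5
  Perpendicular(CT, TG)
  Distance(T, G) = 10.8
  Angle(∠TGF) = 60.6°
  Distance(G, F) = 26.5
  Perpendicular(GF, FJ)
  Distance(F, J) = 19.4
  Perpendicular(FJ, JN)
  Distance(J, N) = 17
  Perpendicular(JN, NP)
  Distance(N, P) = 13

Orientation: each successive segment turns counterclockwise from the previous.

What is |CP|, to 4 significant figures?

7.387

W is at the origin; WC runs at -67.2° with length 13.4, so C = (5.193, -12.35). ∠WCT = 108.2° gives CT at 4.600° from the x-axis; with |CT| = 12.5, T = (17.65, -11.35). The perpendicularity gives TG at right angles to CT, so TG runs at 94.60°; with |TG| = 10.8, G = (16.79, -0.5853). ∠TGF = 60.6° gives GF at -146.0° from the x-axis; with |GF| = 26.5, F = (-5.183, -15.40). The perpendicularity gives FJ at right angles to GF, so FJ runs at -56.00°; with |FJ| = 19.4, J = (5.665, -31.49). FJ is perpendicular to JN, so JN runs at 34.00°; with |JN| = 17.0, N = (19.76, -21.98). The perpendicularity gives NP at right angles to JN, so NP runs at 124.0°; with |NP| = 13.0, P = (12.49, -11.20). Then |CP| = |P − C| = 7.387.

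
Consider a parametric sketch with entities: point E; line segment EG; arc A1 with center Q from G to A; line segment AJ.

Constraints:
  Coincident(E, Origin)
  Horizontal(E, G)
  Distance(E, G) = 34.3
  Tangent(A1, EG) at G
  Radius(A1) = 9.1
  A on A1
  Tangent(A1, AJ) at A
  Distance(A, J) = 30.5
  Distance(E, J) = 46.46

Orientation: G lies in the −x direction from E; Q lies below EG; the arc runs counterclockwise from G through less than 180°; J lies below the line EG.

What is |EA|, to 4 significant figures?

44.17

Checks: ∠(QG, GE) = 90.00° ✓; |QG| = 9.100 ✓; |QA| = 9.100 ✓; ∠(QA, AJ) = 90.00° ✓; |AJ| = 30.50 ✓; |EJ| = 46.46 ✓.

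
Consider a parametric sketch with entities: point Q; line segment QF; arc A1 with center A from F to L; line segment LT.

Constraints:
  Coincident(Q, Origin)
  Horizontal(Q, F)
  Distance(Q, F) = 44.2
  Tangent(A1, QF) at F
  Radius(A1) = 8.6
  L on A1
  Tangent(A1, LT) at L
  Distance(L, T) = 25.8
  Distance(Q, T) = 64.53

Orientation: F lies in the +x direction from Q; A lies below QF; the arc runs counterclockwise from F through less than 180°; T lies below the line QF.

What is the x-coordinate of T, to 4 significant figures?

55.16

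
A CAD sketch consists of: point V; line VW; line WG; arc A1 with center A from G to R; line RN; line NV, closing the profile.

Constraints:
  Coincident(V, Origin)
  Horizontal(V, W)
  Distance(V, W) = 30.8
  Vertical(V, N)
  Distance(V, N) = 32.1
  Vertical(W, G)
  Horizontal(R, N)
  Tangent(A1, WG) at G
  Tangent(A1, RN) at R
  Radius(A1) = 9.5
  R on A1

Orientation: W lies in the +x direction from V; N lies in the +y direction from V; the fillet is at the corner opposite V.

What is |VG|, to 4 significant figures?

38.20

The virtual corner opposite V is at (30.80, 32.10). The tangent condition forces AG to be normal to WG and tangency of A1 to RN means the radius AR is perpendicular to RN, with radius 9.5, so the center A sits 9.5 in from both sides at A = (21.30, 22.60). That places the tangent points at G = (30.80, 22.60) on WG and R = (21.30, 32.10) on RN. Then |VG| = |G − V| = 38.20.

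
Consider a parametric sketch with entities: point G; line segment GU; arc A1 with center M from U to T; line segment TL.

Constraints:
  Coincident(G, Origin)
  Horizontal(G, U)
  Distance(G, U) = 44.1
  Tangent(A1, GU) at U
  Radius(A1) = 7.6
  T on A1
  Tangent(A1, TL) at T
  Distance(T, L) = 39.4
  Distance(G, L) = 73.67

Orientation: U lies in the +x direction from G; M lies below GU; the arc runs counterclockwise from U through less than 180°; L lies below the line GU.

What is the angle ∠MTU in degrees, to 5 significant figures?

29.255°

G is at the origin; GU is horizontal with |GU| = 44.1 and U on the +x side, so U = (44.100, 0.0000). A1 meets GU tangentially, so MU is at right angles to GU, so M = U + (0, -7.6) = (44.100, -7.6000). Since MT ⟂ TL (tangency), |ML| = √(7.6² + 39.4²) = 40.126 regardless of where T sits on A1. So L lies on both circle(G, 73.67) and circle(M, 40.126); the below-GU intersection is L = (58.199, -45.168). T is the foot of the tangent from L: T = (37.619, -11.570).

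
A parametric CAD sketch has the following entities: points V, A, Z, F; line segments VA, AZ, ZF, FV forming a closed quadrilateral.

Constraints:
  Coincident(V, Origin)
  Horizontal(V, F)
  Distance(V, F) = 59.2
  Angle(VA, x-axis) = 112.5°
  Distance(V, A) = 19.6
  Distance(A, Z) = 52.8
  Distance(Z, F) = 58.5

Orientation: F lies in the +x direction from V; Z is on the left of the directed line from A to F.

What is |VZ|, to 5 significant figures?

61.663

Checks: |AZ| = 52.80 ✓; |ZF| = 58.50 ✓.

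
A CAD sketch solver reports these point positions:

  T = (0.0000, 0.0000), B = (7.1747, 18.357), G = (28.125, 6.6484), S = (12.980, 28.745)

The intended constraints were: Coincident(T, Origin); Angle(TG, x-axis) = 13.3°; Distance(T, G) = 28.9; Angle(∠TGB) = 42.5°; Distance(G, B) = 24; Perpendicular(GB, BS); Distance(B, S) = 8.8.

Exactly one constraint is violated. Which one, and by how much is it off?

Distance(B, S) = 8.8 — off by 3.10.

T = (0.00, 0.00) ✓; TG at 13.30° ✓; |TG| = 28.90 ✓; ∠TGB = 42.50° ✓; |GB| = 24.00 ✓; ∠(GB, BS) = 90.00° ✓; |BS| = 11.90 ✗.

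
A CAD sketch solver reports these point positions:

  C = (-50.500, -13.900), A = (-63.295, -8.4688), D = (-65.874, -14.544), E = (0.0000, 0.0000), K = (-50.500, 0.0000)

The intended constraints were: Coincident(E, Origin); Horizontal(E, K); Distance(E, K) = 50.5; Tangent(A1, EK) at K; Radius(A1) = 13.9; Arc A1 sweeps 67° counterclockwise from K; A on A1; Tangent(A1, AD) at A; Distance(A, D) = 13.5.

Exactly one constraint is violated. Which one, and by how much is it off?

Distance(A, D) = 13.5 — off by 6.90.

E = (0.00, 0.00) ✓; E.y = 0.00, K.y = 0.00 ✓; |EK| = 50.50 ✓; ∠(CK, KE) = 90.00° ✓; |CK| = 13.90 ✓; bearing(C→A) − bearing(C→K) = 67.00° ✓; |CA| = 13.90 ✓; ∠(CA, AD) = 90.00° ✓; |AD| = 6.600 ✗.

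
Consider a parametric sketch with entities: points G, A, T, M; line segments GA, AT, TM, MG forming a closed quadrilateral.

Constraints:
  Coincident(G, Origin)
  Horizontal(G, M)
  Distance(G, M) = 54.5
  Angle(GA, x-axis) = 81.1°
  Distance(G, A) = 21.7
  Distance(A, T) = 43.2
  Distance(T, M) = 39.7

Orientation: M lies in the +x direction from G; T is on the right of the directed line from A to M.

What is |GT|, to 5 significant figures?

26.950

G is at the origin; GM is horizontal with |GM| = 54.5 and M in +x, so M = (54.5, 0). GA runs at 81.1° with |GA| = 21.7, so A = (3.3572, 21.439). T is determined by |AT| = 43.2 and |TM| = 39.7 together: it lies at the intersection of circle(A, 43.2) and circle(M, 39.7). With |AM| = 55.455, the foot of the radical line on AM is 30.343 from A and the perpendicular offset is √(43.2² − 30.343²) = 30.749. Taking the right-of-AM solution: T = (19.454, -18.650).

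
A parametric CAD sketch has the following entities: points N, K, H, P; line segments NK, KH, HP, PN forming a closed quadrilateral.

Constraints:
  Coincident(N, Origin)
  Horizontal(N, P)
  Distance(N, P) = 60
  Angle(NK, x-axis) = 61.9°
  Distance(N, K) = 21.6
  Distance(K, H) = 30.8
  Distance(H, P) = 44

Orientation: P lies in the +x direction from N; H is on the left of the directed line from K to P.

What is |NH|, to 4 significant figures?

50.97

N is at the origin; N and P share the same y with |NP| = 60.0 and P in +x, so P = (60.0, 0). NK runs at 61.9° with |NK| = 21.6, so K = (10.17, 19.05). H is determined by |KH| = 30.8 and |HP| = 44.0 together: it lies at the intersection of circle(K, 30.8) and circle(P, 44.0). With |KP| = 53.35, the foot of the radical line on KP is 17.42 from K and the perpendicular offset is √(30.8² − 17.42²) = 25.40. Taking the left-of-KP solution: H = (35.52, 36.56).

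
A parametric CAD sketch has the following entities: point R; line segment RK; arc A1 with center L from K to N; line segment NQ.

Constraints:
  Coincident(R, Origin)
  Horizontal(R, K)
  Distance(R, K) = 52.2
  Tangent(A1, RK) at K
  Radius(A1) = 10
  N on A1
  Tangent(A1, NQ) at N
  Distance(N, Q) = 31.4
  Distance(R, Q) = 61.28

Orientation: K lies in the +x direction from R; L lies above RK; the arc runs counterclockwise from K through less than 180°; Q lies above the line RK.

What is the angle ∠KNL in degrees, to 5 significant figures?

29.472°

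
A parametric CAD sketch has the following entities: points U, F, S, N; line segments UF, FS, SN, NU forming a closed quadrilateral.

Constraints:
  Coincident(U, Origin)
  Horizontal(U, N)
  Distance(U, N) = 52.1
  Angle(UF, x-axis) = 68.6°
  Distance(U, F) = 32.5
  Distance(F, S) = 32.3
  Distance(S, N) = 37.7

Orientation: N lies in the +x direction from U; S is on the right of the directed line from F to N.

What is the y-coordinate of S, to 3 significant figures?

-1.94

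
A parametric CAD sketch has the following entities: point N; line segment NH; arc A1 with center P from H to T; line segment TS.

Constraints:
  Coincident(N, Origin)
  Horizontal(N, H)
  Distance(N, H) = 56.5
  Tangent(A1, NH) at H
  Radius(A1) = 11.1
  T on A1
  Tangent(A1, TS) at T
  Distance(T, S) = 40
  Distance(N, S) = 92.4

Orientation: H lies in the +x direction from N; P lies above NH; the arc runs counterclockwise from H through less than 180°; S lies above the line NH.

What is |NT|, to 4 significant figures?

67.29

Checks: ∠(PH, HN) = 90.00° ✓; |PT| = 11.10 ✓; ∠(PT, TS) = 90.00° ✓; |TS| = 40.00 ✓; |NS| = 92.40 ✓.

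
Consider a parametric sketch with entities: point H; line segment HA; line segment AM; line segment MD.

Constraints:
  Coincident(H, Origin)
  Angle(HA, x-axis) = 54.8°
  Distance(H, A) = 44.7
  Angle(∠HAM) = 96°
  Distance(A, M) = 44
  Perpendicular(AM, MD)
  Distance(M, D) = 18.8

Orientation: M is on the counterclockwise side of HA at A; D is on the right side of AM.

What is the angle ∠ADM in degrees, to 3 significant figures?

66.9°

H is at the origin; HA runs at 54.8° with length 44.7, so A = 44.7·(cos 54.8°, sin 54.8°) = (25.8, 36.5). ∠HAM = 96.0°, so AM runs at 54.8° + (180° − 96.0°) = 139° from the x-axis; with |AM| = 44.0, M = A + 44.0·(cos 139°, sin 139°) = (-7.34, 65.5). The perpendicularity gives MD at right angles to AM; with |MD| = 18.8 on the right of AM, D = M + 18.8·(0.659, 0.752) = (5.04, 79.7). Then cos ∠ADM = DA·DM / (|DA||DM|), giving 66.9°.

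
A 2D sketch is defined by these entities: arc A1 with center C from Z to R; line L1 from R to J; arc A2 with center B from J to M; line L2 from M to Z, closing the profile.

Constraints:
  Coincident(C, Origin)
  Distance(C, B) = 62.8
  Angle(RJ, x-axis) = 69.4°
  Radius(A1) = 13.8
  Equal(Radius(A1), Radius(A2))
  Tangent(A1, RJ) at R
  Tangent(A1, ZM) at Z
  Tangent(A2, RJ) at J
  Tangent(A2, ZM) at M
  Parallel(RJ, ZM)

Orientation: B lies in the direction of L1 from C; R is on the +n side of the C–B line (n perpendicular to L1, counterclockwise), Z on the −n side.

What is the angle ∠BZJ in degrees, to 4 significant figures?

11.33°

The slot axis is L1's direction at 69.4°, so u = (cos 69.4°, sin 69.4°) = (0.3518, 0.9361) and n = (−sin 69.4°, cos 69.4°) = (-0.9361, 0.3518). C is at the origin and B lies 62.8 along u from C, so B = 62.8·u = (22.10, 58.78). Tangency of A1 to both parallel lines with radius 13.8 puts R and Z at C ± 13.8·n: R = (-12.92, 4.855), Z = (12.92, -4.855). Equal radii place J and M the same way about B: J = B + 13.8·n = (9.178, 63.64), M = B − 13.8·n = (35.01, 53.93). Then cos ∠BZJ = ZB·ZJ / (|ZB||ZJ|), giving 11.33°.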